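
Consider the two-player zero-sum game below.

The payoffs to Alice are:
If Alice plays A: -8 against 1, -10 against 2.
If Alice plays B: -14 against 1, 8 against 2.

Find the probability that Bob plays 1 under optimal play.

Row minima are -10 and -14, so Alice's maximin is -10; column maxima are -8 and 8, so Bob's minimax is -8. These differ, so the equilibrium is in mixed strategies.
Let Bob play 1 with probability q. Alice is indifferent when −8q − 10(1−q) = −14q + 8(1−q), giving q = 3/4.

3/4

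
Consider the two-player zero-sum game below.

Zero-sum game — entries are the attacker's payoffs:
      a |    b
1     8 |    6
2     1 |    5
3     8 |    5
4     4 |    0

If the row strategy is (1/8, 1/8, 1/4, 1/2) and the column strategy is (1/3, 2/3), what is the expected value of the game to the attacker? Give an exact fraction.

83/24

Against (1/3, 2/3), each row's expected payoff is 1: 20/3; 2: 11/3; 3: 6; 4: 4/3.
Taking the (1/8, 1/8, 1/4, 1/2)-weighted average: (1/8)·(20/3) + (1/8)·(11/3) + (1/4)·(6) + (1/2)·(4/3) = 83/24.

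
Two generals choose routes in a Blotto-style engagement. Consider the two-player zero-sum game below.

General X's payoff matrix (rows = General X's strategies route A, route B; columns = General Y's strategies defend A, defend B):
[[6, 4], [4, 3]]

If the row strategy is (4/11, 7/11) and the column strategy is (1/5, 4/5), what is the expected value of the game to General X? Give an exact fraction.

40/11

Against (1/5, 4/5), each row's expected payoff is route A: 22/5; route B: 16/5.
Taking the (4/11, 7/11)-weighted average: (4/11)·(22/5) + (7/11)·(16/5) = 40/11.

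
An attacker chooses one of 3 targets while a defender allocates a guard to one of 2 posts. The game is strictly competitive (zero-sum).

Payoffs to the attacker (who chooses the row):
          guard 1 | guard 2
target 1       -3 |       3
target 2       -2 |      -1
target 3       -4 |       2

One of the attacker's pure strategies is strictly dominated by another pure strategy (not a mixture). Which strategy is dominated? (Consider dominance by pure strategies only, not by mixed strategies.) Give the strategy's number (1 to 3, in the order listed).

Compare target 3 with target 1: -3 > -4, 3 > 2.
So target 1 strictly dominates target 3 for the attacker; target 3 is strictly dominated.

3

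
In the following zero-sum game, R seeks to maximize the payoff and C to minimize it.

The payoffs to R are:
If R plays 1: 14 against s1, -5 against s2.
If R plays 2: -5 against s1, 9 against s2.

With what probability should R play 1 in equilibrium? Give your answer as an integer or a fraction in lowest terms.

14/33

Row minima are -5 and -5, so R's maximin is -5; column maxima are 14 and 9, so C's minimax is 9. These differ, so the equilibrium is in mixed strategies.
Let R play 1 with probability p. C is indifferent when 14p − 5(1−p) = −5p + 9(1−p), giving p = 14/33.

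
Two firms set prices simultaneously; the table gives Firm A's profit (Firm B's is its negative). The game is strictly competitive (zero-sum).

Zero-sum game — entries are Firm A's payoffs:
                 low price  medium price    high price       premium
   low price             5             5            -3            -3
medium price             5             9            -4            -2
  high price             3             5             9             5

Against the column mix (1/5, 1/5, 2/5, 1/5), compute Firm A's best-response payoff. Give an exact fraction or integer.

low price: (5)·(1/5) + (5)·(1/5) + (-3)·(2/5) + (-3)·(1/5) = 1/5.
medium price: (5)·(1/5) + (9)·(1/5) + (-4)·(2/5) + (-2)·(1/5) = 4/5.
high price: (3)·(1/5) + (5)·(1/5) + (9)·(2/5) + (5)·(1/5) = 31/5.
The best pure response is high price with expected payoff 31/5.

31/5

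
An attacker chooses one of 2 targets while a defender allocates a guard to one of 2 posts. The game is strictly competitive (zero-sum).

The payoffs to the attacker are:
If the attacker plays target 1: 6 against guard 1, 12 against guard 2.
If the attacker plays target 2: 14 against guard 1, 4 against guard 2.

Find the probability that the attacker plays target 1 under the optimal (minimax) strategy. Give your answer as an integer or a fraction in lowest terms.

5/8

Row minima are 6 and 4, so the attacker's maximin is 6; column maxima are 14 and 12, so the defender's minimax is 12. These differ, so the equilibrium is in mixed strategies.
Let the attacker play target 1 with probability p. The defender is indifferent when 6p + 14(1−p) = 12p + 4(1−p), giving p = 5/8.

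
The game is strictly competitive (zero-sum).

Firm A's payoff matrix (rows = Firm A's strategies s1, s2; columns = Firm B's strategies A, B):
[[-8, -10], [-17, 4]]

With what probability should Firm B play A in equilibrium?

Row minima are -10 and -17, so Firm A's maximin is -10; column maxima are -8 and 4, so Firm B's minimax is -8. These differ, so the equilibrium is in mixed strategies.
Let Firm B play A with probability q. Firm A is indifferent when −8q − 10(1−q) = −17q + 4(1−q), giving q = 14/23.

14/23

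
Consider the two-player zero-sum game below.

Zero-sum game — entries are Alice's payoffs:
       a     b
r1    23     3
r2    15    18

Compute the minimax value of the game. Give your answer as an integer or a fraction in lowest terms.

Row minima are 3 and 15, so Alice's maximin is 15; column maxima are 23 and 18, so Bob's minimax is 18. These differ, so the equilibrium is in mixed strategies.
Let Alice play r1 with probability p. Bob is indifferent when 23p + 15(1−p) = 3p + 18(1−p), giving p = 3/23.
Let Bob play a with probability q. Alice is indifferent when 23q + 3(1−q) = 15q + 18(1−q), giving q = 15/23.
The value is 23·(15/23) + (3)·(8/23) = 369/23.

369/23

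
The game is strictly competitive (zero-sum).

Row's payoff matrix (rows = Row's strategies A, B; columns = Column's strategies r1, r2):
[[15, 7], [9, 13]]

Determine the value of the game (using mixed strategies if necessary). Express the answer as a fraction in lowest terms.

Row minima are 7 and 9, so Row's maximin is 9; column maxima are 15 and 13, so Column's minimax is 13. These differ, so the equilibrium is in mixed strategies.
Let Row play A with probability p. Column is indifferent when 15p + 9(1−p) = 7p + 13(1−p), giving p = 1/3.
Let Column play r1 with probability q. Row is indifferent when 15q + 7(1−q) = 9q + 13(1−q), giving q = 1/2.
The value is 15·(1/2) + (7)·(1/2) = 11.

11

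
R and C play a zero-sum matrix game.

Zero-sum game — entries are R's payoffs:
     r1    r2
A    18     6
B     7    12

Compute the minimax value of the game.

174/17

Row minima are 6 and 7, so R's maximin is 7; column maxima are 18 and 12, so C's minimax is 12. These differ, so the equilibrium is in mixed strategies.
Let R play A with probability p. C is indifferent when 18p + 7(1−p) = 6p + 12(1−p), giving p = 5/17.
Let C play r1 with probability q. R is indifferent when 18q + 6(1−q) = 7q + 12(1−q), giving q = 6/17.
The value is 18·(6/17) + (6)·(11/17) = 174/17.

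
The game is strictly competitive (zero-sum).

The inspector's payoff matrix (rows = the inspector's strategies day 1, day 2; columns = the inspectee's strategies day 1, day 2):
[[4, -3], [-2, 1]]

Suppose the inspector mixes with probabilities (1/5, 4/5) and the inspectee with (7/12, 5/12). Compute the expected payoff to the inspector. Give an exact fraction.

-23/60

Against (7/12, 5/12), each row's expected payoff is day 1: 13/12; day 2: -3/4.
Taking the (1/5, 4/5)-weighted average: (1/5)·(13/12) + (4/5)·(-3/4) = -23/60.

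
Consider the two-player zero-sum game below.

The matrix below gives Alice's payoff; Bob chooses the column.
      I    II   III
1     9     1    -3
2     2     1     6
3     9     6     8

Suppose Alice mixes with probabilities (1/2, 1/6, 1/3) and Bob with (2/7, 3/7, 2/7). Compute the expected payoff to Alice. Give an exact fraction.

Against (2/7, 3/7, 2/7), each row's expected payoff is 1: 15/7; 2: 19/7; 3: 52/7.
Taking the (1/2, 1/6, 1/3)-weighted average: (1/2)·(15/7) + (1/6)·(19/7) + (1/3)·(52/7) = 4.

4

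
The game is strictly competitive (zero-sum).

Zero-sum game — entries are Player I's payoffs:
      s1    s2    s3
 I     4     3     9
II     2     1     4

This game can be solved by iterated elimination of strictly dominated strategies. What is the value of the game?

Row II is strictly dominated by row I (4>2, 3>1, 9>4); eliminate II.
Column s1 is strictly dominated by s2 for Player II (3<4); eliminate s1.
Column s3 is strictly dominated by s2 for Player II (3<9); eliminate s3.
Only (I, s2) remains, with payoff 3.

3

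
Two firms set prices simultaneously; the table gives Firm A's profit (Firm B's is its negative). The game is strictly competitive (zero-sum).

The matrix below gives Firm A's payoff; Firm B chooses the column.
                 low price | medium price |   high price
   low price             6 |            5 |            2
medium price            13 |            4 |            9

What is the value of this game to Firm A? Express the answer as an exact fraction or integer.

Column low price is strictly dominated by high price for Firm B (it gives Firm A more in every row).
The remaining 2×2 game on (low price, medium price) × (medium price, high price) has no saddle point. Let Firm A play low price with probability p; indifference gives 5p + 4(1−p) = 2p + 9(1−p), so p = 5/8.
Similarly Firm B's optimal q on medium price is 7/8, and the value is 5·(7/8) + (2)·(1/8) = 37/8.

37/8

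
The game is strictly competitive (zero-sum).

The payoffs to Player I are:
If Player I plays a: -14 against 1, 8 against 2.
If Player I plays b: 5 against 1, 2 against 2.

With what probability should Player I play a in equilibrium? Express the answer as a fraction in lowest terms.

Row minima are -14 and 2, so Player I's maximin is 2; column maxima are 5 and 8, so Player II's minimax is 5. These differ, so the equilibrium is in mixed strategies.
Let Player I play a with probability p. Player II is indifferent when −14p + 5(1−p) = 8p + 2(1−p), giving p = 3/25.

3/25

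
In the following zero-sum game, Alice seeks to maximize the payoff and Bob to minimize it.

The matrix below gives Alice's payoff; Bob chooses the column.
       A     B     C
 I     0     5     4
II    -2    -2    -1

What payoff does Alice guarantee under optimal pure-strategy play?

Row minima: 0, -2 → Alice's maximin is 0.
Column maxima: 0, 5, 4 → Bob's minimax is 0.
They coincide at (I, A), so the value is 0.

0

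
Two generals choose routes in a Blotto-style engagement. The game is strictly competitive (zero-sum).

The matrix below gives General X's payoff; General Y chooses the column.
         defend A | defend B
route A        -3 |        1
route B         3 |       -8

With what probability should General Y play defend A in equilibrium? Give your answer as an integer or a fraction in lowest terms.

3/5

Row minima are -3 and -8, so General X's maximin is -3; column maxima are 3 and 1, so General Y's minimax is 1. These differ, so the equilibrium is in mixed strategies.
Let General Y play defend A with probability q. General X is indifferent when −3q + (1−q) = 3q − 8(1−q), giving q = 3/5.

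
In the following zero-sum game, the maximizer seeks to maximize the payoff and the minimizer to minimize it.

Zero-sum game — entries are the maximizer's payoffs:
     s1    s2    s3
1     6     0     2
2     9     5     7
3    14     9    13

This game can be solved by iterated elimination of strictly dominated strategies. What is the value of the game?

Row 2 is strictly dominated by row 3 (14>9, 9>5, 13>7); eliminate 2.
Row 1 is strictly dominated by row 3 (14>6, 9>0, 13>2); eliminate 1.
Column s3 is strictly dominated by s2 for the minimizer (9<13); eliminate s3.
Column s1 is strictly dominated by s2 for the minimizer (9<14); eliminate s1.
Only (3, s2) remains, with payoff 9.

9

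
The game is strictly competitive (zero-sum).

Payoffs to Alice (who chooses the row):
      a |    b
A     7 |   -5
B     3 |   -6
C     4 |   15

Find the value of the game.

Row B is strictly dominated by row A, so Alice never plays it.
The remaining 2×2 game on (A, C) × (a, b) has no saddle point. Let Alice play A with probability p; indifference gives 7p + 4(1−p) = −5p + 15(1−p), so p = 11/23.
Similarly Bob's optimal q on a is 20/23, and the value is 7·(20/23) + (-5)·(3/23) = 125/23.

125/23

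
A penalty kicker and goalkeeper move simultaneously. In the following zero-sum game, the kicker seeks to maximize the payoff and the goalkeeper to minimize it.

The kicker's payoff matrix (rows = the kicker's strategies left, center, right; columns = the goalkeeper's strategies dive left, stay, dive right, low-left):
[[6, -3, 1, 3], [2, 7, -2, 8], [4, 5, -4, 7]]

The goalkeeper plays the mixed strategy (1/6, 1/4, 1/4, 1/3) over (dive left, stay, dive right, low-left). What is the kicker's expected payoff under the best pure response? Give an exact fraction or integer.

left: (6)·(1/6) + (-3)·(1/4) + (1)·(1/4) + (3)·(1/3) = 3/2.
center: (2)·(1/6) + (7)·(1/4) + (-2)·(1/4) + (8)·(1/3) = 17/4.
right: (4)·(1/6) + (5)·(1/4) + (-4)·(1/4) + (7)·(1/3) = 13/4.
The best pure response is center with expected payoff 17/4.

17/4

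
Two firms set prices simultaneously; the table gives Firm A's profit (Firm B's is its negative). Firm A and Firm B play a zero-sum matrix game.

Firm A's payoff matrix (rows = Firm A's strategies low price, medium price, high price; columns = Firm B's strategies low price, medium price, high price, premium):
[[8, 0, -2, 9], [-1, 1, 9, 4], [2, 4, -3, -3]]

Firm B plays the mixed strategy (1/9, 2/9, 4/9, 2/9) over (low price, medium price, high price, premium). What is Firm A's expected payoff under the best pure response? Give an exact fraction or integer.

low price: (8)·(1/9) + (0)·(2/9) + (-2)·(4/9) + (9)·(2/9) = 2.
medium price: (-1)·(1/9) + (1)·(2/9) + (9)·(4/9) + (4)·(2/9) = 5.
high price: (2)·(1/9) + (4)·(2/9) + (-3)·(4/9) + (-3)·(2/9) = -8/9.
The best pure response is medium price with expected payoff 5.

5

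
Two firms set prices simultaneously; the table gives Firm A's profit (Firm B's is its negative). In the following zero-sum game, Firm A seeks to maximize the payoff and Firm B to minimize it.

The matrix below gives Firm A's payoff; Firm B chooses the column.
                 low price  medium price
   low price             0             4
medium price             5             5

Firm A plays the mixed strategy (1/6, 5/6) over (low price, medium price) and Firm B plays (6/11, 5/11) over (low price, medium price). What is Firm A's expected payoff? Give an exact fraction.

Against (6/11, 5/11), each row's expected payoff is low price: 20/11; medium price: 5.
Taking the (1/6, 5/6)-weighted average: (1/6)·(20/11) + (5/6)·(5) = 295/66.

295/66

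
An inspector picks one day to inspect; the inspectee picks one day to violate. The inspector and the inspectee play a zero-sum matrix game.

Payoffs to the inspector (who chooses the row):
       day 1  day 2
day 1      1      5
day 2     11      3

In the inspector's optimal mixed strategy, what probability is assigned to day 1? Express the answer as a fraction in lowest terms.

Row minima are 1 and 3, so the inspector's maximin is 3; column maxima are 11 and 5, so the inspectee's minimax is 5. These differ, so the equilibrium is in mixed strategies.
Let the inspector play day 1 with probability p. The inspectee is indifferent when p + 11(1−p) = 5p + 3(1−p), giving p = 2/3.

2/3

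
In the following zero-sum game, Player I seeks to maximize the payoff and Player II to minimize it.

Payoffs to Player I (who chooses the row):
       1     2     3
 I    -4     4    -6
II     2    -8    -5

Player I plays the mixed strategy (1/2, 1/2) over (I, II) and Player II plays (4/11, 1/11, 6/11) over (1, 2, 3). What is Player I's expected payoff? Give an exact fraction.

-39/11

Against (4/11, 1/11, 6/11), each row's expected payoff is I: -48/11; II: -30/11.
Taking the (1/2, 1/2)-weighted average: (1/2)·(-48/11) + (1/2)·(-30/11) = -39/11.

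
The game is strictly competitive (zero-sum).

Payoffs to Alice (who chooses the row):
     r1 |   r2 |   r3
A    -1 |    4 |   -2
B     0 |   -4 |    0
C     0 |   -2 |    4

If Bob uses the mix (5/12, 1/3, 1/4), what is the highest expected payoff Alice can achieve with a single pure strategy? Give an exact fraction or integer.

5/12

A: (-1)·(5/12) + (4)·(1/3) + (-2)·(1/4) = 5/12.
B: (0)·(5/12) + (-4)·(1/3) + (0)·(1/4) = -4/3.
C: (0)·(5/12) + (-2)·(1/3) + (4)·(1/4) = 1/3.
The best pure response is A with expected payoff 5/12.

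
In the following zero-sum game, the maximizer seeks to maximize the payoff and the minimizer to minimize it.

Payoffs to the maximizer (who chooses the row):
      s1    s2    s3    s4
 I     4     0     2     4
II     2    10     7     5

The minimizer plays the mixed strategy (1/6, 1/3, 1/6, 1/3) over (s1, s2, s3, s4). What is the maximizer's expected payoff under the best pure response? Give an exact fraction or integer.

I: (4)·(1/6) + (0)·(1/3) + (2)·(1/6) + (4)·(1/3) = 7/3.
II: (2)·(1/6) + (10)·(1/3) + (7)·(1/6) + (5)·(1/3) = 13/2.
The best pure response is II with expected payoff 13/2.

13/2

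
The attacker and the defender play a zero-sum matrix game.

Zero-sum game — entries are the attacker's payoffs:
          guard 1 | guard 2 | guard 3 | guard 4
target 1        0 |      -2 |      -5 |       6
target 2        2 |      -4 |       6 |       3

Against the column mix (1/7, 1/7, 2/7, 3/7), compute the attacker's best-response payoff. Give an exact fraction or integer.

target 1: (0)·(1/7) + (-2)·(1/7) + (-5)·(2/7) + (6)·(3/7) = 6/7.
target 2: (2)·(1/7) + (-4)·(1/7) + (6)·(2/7) + (3)·(3/7) = 19/7.
The best pure response is target 2 with expected payoff 19/7.

19/7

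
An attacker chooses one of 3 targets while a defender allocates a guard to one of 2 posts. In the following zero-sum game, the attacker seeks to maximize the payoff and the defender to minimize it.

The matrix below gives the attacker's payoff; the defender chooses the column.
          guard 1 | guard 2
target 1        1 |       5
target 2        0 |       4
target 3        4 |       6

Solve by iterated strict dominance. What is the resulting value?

Row target 2 is strictly dominated by row target 1 (1>0, 5>4); eliminate target 2.
Row target 1 is strictly dominated by row target 3 (4>1, 6>5); eliminate target 1.
Column guard 2 is strictly dominated by guard 1 for the defender (4<6); eliminate guard 2.
Only (target 3, guard 1) remains, with payoff 4.

4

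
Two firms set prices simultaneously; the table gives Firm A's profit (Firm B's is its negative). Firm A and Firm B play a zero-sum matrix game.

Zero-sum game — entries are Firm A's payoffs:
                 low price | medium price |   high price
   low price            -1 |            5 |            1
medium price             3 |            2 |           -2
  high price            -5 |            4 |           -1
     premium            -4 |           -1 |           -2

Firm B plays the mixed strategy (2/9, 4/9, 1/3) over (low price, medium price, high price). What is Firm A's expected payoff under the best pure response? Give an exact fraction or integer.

low price: (-1)·(2/9) + (5)·(4/9) + (1)·(1/3) = 7/3.
medium price: (3)·(2/9) + (2)·(4/9) + (-2)·(1/3) = 8/9.
high price: (-5)·(2/9) + (4)·(4/9) + (-1)·(1/3) = 1/3.
premium: (-4)·(2/9) + (-1)·(4/9) + (-2)·(1/3) = -2.
The best pure response is low price with expected payoff 7/3.

7/3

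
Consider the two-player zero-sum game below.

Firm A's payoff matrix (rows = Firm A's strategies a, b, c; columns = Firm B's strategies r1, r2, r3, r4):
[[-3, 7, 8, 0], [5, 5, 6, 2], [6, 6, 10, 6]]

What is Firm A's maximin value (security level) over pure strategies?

The worst-case payoff for each row is a: -3, b: 2, c: 6.
The best of these is 6.

6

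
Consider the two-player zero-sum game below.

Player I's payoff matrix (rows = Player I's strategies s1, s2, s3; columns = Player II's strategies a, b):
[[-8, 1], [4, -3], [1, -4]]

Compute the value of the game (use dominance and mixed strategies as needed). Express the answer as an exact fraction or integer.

-5/4

Row s3 is strictly dominated by row s2, so Player I never plays it.
The remaining 2×2 game on (s1, s2) × (a, b) has no saddle point. Let Player I play s1 with probability p; indifference gives −8p + 4(1−p) = p − 3(1−p), so p = 7/16.
Similarly Player II's optimal q on a is 1/4, and the value is -8·(1/4) + (1)·(3/4) = -5/4.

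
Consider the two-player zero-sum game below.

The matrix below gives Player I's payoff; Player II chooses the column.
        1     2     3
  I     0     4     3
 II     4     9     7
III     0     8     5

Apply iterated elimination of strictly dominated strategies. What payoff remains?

Row I is strictly dominated by row II (4>0, 9>4, 7>3); eliminate I.
Row III is strictly dominated by row II (4>0, 9>8, 7>5); eliminate III.
Column 2 is strictly dominated by 1 for Player II (4<9); eliminate 2.
Column 3 is strictly dominated by 1 for Player II (4<7); eliminate 3.
Only (II, 1) remains, with payoff 4.

4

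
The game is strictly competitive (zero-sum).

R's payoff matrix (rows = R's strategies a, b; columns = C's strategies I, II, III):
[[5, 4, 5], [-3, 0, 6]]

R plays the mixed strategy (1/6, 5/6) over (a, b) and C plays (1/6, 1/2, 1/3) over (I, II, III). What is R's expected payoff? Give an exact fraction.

Against (1/6, 1/2, 1/3), each row's expected payoff is a: 9/2; b: 3/2.
Taking the (1/6, 5/6)-weighted average: (1/6)·(9/2) + (5/6)·(3/2) = 2.

2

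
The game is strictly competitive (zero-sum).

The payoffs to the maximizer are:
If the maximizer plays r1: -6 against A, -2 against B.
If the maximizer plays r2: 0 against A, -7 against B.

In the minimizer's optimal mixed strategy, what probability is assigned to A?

Row minima are -6 and -7, so the maximizer's maximin is -6; column maxima are 0 and -2, so the minimizer's minimax is -2. These differ, so the equilibrium is in mixed strategies.
Let the minimizer play A with probability q. The maximizer is indifferent when −6q − 2(1−q) = −7(1−q), giving q = 5/11.

5/11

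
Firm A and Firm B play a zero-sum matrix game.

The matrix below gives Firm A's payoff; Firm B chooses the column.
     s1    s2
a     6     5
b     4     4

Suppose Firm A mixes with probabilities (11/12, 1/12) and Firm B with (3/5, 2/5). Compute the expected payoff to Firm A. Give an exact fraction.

82/15

Against (3/5, 2/5), each row's expected payoff is a: 28/5; b: 4.
Taking the (11/12, 1/12)-weighted average: (11/12)·(28/5) + (1/12)·(4) = 82/15.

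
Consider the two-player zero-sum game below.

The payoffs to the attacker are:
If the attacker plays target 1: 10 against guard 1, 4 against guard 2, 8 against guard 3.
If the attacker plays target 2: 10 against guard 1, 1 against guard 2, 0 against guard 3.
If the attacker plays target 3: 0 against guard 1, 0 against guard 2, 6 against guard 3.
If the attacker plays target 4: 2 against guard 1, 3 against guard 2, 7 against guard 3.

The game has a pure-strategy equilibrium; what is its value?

4

Row minima: 4, 0, 0, 2 → the attacker's maximin is 4.
Column maxima: 10, 4, 8 → the defender's minimax is 4.
They coincide at (target 1, guard 2), so the value is 4.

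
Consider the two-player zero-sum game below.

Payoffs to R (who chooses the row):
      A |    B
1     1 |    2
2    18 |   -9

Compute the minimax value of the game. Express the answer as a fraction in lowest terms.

45/28

Row minima are 1 and -9, so R's maximin is 1; column maxima are 18 and 2, so C's minimax is 2. These differ, so the equilibrium is in mixed strategies.
Let R play 1 with probability p. C is indifferent when p + 18(1−p) = 2p − 9(1−p), giving p = 27/28.
Let C play A with probability q. R is indifferent when q + 2(1−q) = 18q − 9(1−q), giving q = 11/28.
The value is 1·(11/28) + (2)·(17/28) = 45/28.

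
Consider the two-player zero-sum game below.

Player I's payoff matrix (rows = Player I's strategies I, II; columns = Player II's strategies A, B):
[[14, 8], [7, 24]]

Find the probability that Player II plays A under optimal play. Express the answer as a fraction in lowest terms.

Row minima are 8 and 7, so Player I's maximin is 8; column maxima are 14 and 24, so Player II's minimax is 14. These differ, so the equilibrium is in mixed strategies.
Let Player II play A with probability q. Player I is indifferent when 14q + 8(1−q) = 7q + 24(1−q), giving q = 16/23.

16/23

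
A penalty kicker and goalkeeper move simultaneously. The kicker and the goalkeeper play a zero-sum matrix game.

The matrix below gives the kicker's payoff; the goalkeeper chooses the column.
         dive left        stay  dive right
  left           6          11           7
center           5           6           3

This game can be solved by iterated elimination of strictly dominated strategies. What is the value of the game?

6

Column stay is strictly dominated by dive left for the goalkeeper (6<11, 5<6); eliminate stay.
Row center is strictly dominated by row left (6>5, 7>3); eliminate center.
Column dive right is strictly dominated by dive left for the goalkeeper (6<7); eliminate dive right.
Only (left, dive left) remains, with payoff 6.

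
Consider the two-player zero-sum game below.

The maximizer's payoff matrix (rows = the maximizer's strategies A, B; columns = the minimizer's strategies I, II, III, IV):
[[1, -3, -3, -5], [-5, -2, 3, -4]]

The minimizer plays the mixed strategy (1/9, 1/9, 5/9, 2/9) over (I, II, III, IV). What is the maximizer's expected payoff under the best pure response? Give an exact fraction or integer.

0

A: (1)·(1/9) + (-3)·(1/9) + (-3)·(5/9) + (-5)·(2/9) = -3.
B: (-5)·(1/9) + (-2)·(1/9) + (3)·(5/9) + (-4)·(2/9) = 0.
The best pure response is B with expected payoff 0.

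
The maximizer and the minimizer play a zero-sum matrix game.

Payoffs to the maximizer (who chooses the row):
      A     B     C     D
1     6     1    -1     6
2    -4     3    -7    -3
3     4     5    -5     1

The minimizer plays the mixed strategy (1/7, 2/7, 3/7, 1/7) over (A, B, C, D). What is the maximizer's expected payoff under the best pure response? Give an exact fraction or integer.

11/7

1: (6)·(1/7) + (1)·(2/7) + (-1)·(3/7) + (6)·(1/7) = 11/7.
2: (-4)·(1/7) + (3)·(2/7) + (-7)·(3/7) + (-3)·(1/7) = -22/7.
3: (4)·(1/7) + (5)·(2/7) + (-5)·(3/7) + (1)·(1/7) = 0.
The best pure response is 1 with expected payoff 11/7.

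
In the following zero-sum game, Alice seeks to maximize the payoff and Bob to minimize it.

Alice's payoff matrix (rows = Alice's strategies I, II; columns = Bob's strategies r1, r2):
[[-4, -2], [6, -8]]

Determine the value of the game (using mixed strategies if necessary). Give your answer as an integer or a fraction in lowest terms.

-11/4

Row minima are -4 and -8, so Alice's maximin is -4; column maxima are 6 and -2, so Bob's minimax is -2. These differ, so the equilibrium is in mixed strategies.
Let Alice play I with probability p. Bob is indifferent when −4p + 6(1−p) = −2p − 8(1−p), giving p = 7/8.
Let Bob play r1 with probability q. Alice is indifferent when −4q − 2(1−q) = 6q − 8(1−q), giving q = 3/8.
The value is -4·(3/8) + (-2)·(5/8) = -11/4.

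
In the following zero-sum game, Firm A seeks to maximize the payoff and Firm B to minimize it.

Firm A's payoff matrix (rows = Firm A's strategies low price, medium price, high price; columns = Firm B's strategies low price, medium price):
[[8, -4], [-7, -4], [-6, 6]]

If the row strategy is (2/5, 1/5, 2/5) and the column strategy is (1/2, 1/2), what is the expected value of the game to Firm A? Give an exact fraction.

Against (1/2, 1/2), each row's expected payoff is low price: 2; medium price: -11/2; high price: 0.
Taking the (2/5, 1/5, 2/5)-weighted average: (2/5)·(2) + (1/5)·(-11/2) + (2/5)·(0) = -3/10.

-3/10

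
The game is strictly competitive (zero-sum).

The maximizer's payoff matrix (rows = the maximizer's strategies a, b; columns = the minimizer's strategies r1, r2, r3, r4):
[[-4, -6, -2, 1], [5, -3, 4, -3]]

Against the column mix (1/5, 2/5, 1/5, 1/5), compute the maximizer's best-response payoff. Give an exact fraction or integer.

a: (-4)·(1/5) + (-6)·(2/5) + (-2)·(1/5) + (1)·(1/5) = -17/5.
b: (5)·(1/5) + (-3)·(2/5) + (4)·(1/5) + (-3)·(1/5) = 0.
The best pure response is b with expected payoff 0.

0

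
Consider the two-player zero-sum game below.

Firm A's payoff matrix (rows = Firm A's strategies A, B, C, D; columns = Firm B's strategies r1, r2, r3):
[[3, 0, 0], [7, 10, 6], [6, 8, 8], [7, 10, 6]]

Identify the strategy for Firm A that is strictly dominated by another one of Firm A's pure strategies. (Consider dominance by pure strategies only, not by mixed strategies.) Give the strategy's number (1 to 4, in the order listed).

Compare A with B: 7 > 3, 10 > 0, 6 > 0.
So B strictly dominates A for Firm A; A is strictly dominated.

1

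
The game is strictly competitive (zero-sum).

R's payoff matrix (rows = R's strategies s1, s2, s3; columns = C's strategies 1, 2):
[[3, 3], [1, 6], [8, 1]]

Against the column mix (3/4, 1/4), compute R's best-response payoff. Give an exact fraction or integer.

s1: (3)·(3/4) + (3)·(1/4) = 3.
s2: (1)·(3/4) + (6)·(1/4) = 9/4.
s3: (8)·(3/4) + (1)·(1/4) = 25/4.
The best pure response is s3 with expected payoff 25/4.

25/4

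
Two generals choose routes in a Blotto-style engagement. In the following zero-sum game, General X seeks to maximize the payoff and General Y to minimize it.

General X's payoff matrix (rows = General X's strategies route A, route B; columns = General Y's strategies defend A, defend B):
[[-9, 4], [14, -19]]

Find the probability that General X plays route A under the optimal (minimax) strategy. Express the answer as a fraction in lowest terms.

33/46

Row minima are -9 and -19, so General X's maximin is -9; column maxima are 14 and 4, so General Y's minimax is 4. These differ, so the equilibrium is in mixed strategies.
Let General X play route A with probability p. General Y is indifferent when −9p + 14(1−p) = 4p − 19(1−p), giving p = 33/46.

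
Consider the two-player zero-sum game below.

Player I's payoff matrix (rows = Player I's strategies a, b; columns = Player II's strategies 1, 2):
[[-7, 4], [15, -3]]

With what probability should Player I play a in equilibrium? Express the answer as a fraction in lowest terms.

18/29

Row minima are -7 and -3, so Player I's maximin is -3; column maxima are 15 and 4, so Player II's minimax is 4. These differ, so the equilibrium is in mixed strategies.
Let Player I play a with probability p. Player II is indifferent when −7p + 15(1−p) = 4p − 3(1−p), giving p = 18/29.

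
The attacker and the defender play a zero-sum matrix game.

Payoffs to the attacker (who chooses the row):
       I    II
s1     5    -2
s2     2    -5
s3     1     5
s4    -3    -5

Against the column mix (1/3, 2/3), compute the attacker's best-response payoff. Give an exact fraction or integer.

11/3

s1: (5)·(1/3) + (-2)·(2/3) = 1/3.
s2: (2)·(1/3) + (-5)·(2/3) = -8/3.
s3: (1)·(1/3) + (5)·(2/3) = 11/3.
s4: (-3)·(1/3) + (-5)·(2/3) = -13/3.
The best pure response is s3 with expected payoff 11/3.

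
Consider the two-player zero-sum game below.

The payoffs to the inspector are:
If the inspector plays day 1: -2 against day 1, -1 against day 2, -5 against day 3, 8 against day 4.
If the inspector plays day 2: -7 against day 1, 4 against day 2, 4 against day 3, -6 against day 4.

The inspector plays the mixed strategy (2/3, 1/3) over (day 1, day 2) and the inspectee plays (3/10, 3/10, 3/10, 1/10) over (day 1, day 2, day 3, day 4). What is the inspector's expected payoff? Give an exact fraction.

-7/6

Against (3/10, 3/10, 3/10, 1/10), each row's expected payoff is day 1: -8/5; day 2: -3/10.
Taking the (2/3, 1/3)-weighted average: (2/3)·(-8/5) + (1/3)·(-3/10) = -7/6.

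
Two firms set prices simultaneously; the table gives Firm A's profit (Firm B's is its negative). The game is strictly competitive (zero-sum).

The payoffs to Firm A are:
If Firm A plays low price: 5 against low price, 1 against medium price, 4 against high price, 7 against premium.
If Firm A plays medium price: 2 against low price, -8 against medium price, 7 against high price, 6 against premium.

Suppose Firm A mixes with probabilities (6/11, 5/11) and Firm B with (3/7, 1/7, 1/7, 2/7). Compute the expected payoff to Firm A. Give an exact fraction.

Against (3/7, 1/7, 1/7, 2/7), each row's expected payoff is low price: 34/7; medium price: 17/7.
Taking the (6/11, 5/11)-weighted average: (6/11)·(34/7) + (5/11)·(17/7) = 289/77.

289/77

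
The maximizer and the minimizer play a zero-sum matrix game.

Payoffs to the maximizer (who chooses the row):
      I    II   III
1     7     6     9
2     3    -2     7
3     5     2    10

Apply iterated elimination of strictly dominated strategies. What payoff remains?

Column I is strictly dominated by II for the minimizer (6<7, -2<3, 2<5); eliminate I.
Row 2 is strictly dominated by row 1 (6>-2, 9>7); eliminate 2.
Column III is strictly dominated by II for the minimizer (6<9, 2<10); eliminate III.
Row 3 is strictly dominated by row 1 (6>2); eliminate 3.
Only (1, II) remains, with payoff 6.

6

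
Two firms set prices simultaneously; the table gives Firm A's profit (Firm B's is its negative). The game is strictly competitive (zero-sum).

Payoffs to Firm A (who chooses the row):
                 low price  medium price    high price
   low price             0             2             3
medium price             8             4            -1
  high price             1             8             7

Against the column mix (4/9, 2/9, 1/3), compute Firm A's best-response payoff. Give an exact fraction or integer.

low price: (0)·(4/9) + (2)·(2/9) + (3)·(1/3) = 13/9.
medium price: (8)·(4/9) + (4)·(2/9) + (-1)·(1/3) = 37/9.
high price: (1)·(4/9) + (8)·(2/9) + (7)·(1/3) = 41/9.
The best pure response is high price with expected payoff 41/9.

41/9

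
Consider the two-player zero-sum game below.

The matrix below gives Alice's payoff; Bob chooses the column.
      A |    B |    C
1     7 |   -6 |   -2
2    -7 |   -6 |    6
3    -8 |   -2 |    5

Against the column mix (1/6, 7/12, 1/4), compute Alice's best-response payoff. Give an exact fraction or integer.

-5/4

1: (7)·(1/6) + (-6)·(7/12) + (-2)·(1/4) = -17/6.
2: (-7)·(1/6) + (-6)·(7/12) + (6)·(1/4) = -19/6.
3: (-8)·(1/6) + (-2)·(7/12) + (5)·(1/4) = -5/4.
The best pure response is 3 with expected payoff -5/4.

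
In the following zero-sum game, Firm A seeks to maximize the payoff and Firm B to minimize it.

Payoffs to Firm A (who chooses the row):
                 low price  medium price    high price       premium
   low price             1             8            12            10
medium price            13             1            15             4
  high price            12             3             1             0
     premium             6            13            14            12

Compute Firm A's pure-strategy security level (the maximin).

6

The worst-case payoff for each row is low price: 1, medium price: 1, high price: 0, premium: 6.
The best of these is 6.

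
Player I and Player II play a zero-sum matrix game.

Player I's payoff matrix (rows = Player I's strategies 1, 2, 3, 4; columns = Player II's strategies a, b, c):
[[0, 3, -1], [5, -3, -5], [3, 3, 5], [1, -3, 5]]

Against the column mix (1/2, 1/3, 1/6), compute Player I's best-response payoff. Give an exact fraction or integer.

10/3

1: (0)·(1/2) + (3)·(1/3) + (-1)·(1/6) = 5/6.
2: (5)·(1/2) + (-3)·(1/3) + (-5)·(1/6) = 2/3.
3: (3)·(1/2) + (3)·(1/3) + (5)·(1/6) = 10/3.
4: (1)·(1/2) + (-3)·(1/3) + (5)·(1/6) = 1/3.
The best pure response is 3 with expected payoff 10/3.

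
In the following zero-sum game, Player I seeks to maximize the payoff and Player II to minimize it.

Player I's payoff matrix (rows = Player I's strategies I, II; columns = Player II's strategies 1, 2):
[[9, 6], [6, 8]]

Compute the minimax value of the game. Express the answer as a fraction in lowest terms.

Row minima are 6 and 6, so Player I's maximin is 6; column maxima are 9 and 8, so Player II's minimax is 8. These differ, so the equilibrium is in mixed strategies.
Let Player I play I with probability p. Player II is indifferent when 9p + 6(1−p) = 6p + 8(1−p), giving p = 2/5.
Let Player II play 1 with probability q. Player I is indifferent when 9q + 6(1−q) = 6q + 8(1−q), giving q = 2/5.
The value is 9·(2/5) + (6)·(3/5) = 36/5.

36/5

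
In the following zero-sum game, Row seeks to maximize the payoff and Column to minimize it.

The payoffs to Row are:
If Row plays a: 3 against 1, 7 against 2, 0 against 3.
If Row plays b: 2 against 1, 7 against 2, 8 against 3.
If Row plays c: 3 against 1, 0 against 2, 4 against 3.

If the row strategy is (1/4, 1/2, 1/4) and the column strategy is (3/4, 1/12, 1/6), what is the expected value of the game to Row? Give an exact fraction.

151/48

Against (3/4, 1/12, 1/6), each row's expected payoff is a: 17/6; b: 41/12; c: 35/12.
Taking the (1/4, 1/2, 1/4)-weighted average: (1/4)·(17/6) + (1/2)·(41/12) + (1/4)·(35/12) = 151/48.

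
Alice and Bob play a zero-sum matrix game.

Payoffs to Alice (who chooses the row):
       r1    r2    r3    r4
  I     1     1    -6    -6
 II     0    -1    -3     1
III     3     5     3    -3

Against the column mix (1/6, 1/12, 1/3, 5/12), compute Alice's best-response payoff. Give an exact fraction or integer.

2/3

I: (1)·(1/6) + (1)·(1/12) + (-6)·(1/3) + (-6)·(5/12) = -17/4.
II: (0)·(1/6) + (-1)·(1/12) + (-3)·(1/3) + (1)·(5/12) = -2/3.
III: (3)·(1/6) + (5)·(1/12) + (3)·(1/3) + (-3)·(5/12) = 2/3.
The best pure response is III with expected payoff 2/3.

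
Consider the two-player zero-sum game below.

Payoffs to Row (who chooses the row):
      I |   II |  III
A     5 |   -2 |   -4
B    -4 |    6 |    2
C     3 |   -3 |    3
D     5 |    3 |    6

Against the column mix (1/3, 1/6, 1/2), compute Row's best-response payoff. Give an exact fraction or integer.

31/6

A: (5)·(1/3) + (-2)·(1/6) + (-4)·(1/2) = -2/3.
B: (-4)·(1/3) + (6)·(1/6) + (2)·(1/2) = 2/3.
C: (3)·(1/3) + (-3)·(1/6) + (3)·(1/2) = 2.
D: (5)·(1/3) + (3)·(1/6) + (6)·(1/2) = 31/6.
The best pure response is D with expected payoff 31/6.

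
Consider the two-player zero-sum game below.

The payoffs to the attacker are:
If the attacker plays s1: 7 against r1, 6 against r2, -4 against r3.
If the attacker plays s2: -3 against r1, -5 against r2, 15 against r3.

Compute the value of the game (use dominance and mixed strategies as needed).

Column r1 is strictly dominated by r2 for the defender (it gives the attacker more in every row).
The remaining 2×2 game on (s1, s2) × (r2, r3) has no saddle point. Let the attacker play s1 with probability p; indifference gives 6p − 5(1−p) = −4p + 15(1−p), so p = 2/3.
Similarly the defender's optimal q on r2 is 19/30, and the value is 6·(19/30) + (-4)·(11/30) = 7/3.

7/3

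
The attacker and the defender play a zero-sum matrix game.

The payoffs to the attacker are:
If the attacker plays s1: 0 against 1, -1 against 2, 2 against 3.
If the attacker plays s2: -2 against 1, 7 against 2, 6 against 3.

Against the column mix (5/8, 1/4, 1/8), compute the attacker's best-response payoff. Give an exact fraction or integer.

s1: (0)·(5/8) + (-1)·(1/4) + (2)·(1/8) = 0.
s2: (-2)·(5/8) + (7)·(1/4) + (6)·(1/8) = 5/4.
The best pure response is s2 with expected payoff 5/4.

5/4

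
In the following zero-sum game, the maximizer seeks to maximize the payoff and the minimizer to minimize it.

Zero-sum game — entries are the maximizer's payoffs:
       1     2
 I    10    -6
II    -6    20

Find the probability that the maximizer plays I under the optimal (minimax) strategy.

13/21

Row minima are -6 and -6, so the maximizer's maximin is -6; column maxima are 10 and 20, so the minimizer's minimax is 10. These differ, so the equilibrium is in mixed strategies.
Let the maximizer play I with probability p. The minimizer is indifferent when 10p − 6(1−p) = −6p + 20(1−p), giving p = 13/21.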